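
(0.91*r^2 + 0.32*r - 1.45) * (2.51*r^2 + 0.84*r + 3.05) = 2.2841*r^4 + 1.5676*r^3 - 0.5952*r^2 - 0.242*r - 4.4225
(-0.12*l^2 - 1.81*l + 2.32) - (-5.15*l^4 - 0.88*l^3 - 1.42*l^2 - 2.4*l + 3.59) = 5.15*l^4 + 0.88*l^3 + 1.3*l^2 + 0.59*l - 1.27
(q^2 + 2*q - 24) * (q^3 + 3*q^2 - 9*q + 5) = q^5 + 5*q^4 - 27*q^3 - 85*q^2 + 226*q - 120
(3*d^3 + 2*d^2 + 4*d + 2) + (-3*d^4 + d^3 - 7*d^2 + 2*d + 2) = -3*d^4 + 4*d^3 - 5*d^2 + 6*d + 4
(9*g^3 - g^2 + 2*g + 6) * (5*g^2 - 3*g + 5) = 45*g^5 - 32*g^4 + 58*g^3 + 19*g^2 - 8*g + 30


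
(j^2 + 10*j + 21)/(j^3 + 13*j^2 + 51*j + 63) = 1/(j + 3)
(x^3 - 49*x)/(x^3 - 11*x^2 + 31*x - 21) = x*(x + 7)/(x^2 - 4*x + 3)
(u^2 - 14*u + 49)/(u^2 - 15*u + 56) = (u - 7)/(u - 8)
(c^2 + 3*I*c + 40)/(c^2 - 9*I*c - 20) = (c + 8*I)/(c - 4*I)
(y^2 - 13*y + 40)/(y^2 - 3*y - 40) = (y - 5)/(y + 5)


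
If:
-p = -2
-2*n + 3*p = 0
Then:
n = 3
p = 2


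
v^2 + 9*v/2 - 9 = (v - 3/2)*(v + 6)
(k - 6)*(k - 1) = k^2 - 7*k + 6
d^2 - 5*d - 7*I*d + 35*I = (d - 5)*(d - 7*I)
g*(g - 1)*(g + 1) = g^3 - g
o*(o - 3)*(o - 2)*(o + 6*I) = o^4 - 5*o^3 + 6*I*o^3 + 6*o^2 - 30*I*o^2 + 36*I*o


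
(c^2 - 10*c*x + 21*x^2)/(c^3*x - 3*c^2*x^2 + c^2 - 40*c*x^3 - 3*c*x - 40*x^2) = (-c^2 + 10*c*x - 21*x^2)/(-c^3*x + 3*c^2*x^2 - c^2 + 40*c*x^3 + 3*c*x + 40*x^2)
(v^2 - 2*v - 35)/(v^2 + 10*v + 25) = (v - 7)/(v + 5)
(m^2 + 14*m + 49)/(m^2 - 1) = (m^2 + 14*m + 49)/(m^2 - 1)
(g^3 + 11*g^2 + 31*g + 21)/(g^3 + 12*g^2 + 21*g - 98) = (g^2 + 4*g + 3)/(g^2 + 5*g - 14)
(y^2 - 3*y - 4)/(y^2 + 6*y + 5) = (y - 4)/(y + 5)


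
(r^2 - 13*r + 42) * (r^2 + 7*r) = r^4 - 6*r^3 - 49*r^2 + 294*r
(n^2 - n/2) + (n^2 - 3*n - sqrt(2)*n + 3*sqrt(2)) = 2*n^2 - 7*n/2 - sqrt(2)*n + 3*sqrt(2)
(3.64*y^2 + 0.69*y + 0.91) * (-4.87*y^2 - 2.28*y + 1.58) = -17.7268*y^4 - 11.6595*y^3 - 0.253699999999999*y^2 - 0.9846*y + 1.4378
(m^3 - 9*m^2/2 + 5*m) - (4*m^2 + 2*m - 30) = m^3 - 17*m^2/2 + 3*m + 30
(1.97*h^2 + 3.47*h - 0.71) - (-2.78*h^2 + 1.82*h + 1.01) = 4.75*h^2 + 1.65*h - 1.72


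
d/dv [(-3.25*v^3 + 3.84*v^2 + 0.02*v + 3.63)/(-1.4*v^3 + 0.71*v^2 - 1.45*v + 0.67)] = (3.0685*v^4 + 9.481*v^3 + 3.1313*v^2 - 0.00899999999999945*v + 5.2769)/(1.96*v^6 - 1.988*v^5 + 4.5641*v^4 - 3.935*v^3 + 3.0539*v^2 - 1.943*v + 0.4489)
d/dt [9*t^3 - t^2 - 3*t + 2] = 27*t^2 - 2*t - 3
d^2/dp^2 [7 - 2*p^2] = -4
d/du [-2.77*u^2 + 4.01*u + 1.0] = 4.01 - 5.54*u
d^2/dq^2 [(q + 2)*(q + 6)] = 2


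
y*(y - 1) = y^2 - y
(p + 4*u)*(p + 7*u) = p^2 + 11*p*u + 28*u^2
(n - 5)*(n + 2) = n^2 - 3*n - 10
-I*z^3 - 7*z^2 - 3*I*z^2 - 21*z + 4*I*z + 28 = (z + 4)*(z - 7*I)*(-I*z + I)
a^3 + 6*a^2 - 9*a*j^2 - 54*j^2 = (a + 6)*(a - 3*j)*(a + 3*j)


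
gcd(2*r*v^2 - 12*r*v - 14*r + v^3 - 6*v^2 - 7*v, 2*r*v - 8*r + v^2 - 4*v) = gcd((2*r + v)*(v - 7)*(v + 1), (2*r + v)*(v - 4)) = 2*r + v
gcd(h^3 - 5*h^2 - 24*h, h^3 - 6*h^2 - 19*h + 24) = h^2 - 5*h - 24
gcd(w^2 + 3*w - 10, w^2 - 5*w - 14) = 1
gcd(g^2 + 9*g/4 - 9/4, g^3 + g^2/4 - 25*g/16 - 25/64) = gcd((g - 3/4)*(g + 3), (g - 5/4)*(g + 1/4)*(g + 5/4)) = 1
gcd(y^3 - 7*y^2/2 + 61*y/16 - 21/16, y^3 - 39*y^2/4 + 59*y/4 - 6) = y^2 - 7*y/4 + 3/4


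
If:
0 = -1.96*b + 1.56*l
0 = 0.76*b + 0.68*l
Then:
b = 0.00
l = 0.00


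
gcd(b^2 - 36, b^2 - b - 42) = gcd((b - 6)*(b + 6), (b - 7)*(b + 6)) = b + 6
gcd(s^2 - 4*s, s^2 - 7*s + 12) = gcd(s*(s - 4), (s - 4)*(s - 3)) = s - 4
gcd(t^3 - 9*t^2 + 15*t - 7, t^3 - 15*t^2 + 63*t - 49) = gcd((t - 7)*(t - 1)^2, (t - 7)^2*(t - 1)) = t^2 - 8*t + 7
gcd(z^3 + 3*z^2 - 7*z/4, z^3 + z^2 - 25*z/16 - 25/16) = 1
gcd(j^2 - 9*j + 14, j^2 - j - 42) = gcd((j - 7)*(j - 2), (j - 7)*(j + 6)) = j - 7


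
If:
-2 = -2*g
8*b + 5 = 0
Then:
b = -5/8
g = 1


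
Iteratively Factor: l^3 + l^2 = (l + 1)*(l^2) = l*(l + 1)*(l)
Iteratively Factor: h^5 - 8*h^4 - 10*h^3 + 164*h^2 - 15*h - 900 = (h + 3)*(h^4 - 11*h^3 + 23*h^2 + 95*h - 300) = (h - 5)*(h + 3)*(h^3 - 6*h^2 - 7*h + 60) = (h - 5)^2*(h + 3)*(h^2 - h - 12) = (h - 5)^2*(h - 4)*(h + 3)*(h + 3)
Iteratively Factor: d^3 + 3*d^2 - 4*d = (d - 1)*(d^2 + 4*d) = (d - 1)*(d + 4)*(d)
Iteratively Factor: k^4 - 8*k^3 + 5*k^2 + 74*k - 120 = (k - 5)*(k^3 - 3*k^2 - 10*k + 24) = (k - 5)*(k - 4)*(k^2 + k - 6) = (k - 5)*(k - 4)*(k + 3)*(k - 2)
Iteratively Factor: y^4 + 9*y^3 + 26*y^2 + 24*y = (y + 4)*(y^3 + 5*y^2 + 6*y) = (y + 2)*(y + 4)*(y^2 + 3*y) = (y + 2)*(y + 3)*(y + 4)*(y)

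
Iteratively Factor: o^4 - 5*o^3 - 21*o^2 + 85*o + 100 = (o + 4)*(o^3 - 9*o^2 + 15*o + 25) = (o - 5)*(o + 4)*(o^2 - 4*o - 5) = (o - 5)^2*(o + 4)*(o + 1)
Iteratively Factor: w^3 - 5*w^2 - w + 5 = (w - 1)*(w^2 - 4*w - 5) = (w - 1)*(w + 1)*(w - 5)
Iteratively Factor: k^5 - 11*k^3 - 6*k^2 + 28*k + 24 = (k - 3)*(k^4 + 3*k^3 - 2*k^2 - 12*k - 8) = (k - 3)*(k - 2)*(k^3 + 5*k^2 + 8*k + 4) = (k - 3)*(k - 2)*(k + 2)*(k^2 + 3*k + 2) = (k - 3)*(k - 2)*(k + 2)^2*(k + 1)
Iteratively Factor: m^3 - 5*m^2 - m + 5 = (m + 1)*(m^2 - 6*m + 5) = (m - 1)*(m + 1)*(m - 5)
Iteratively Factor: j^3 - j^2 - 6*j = (j - 3)*(j^2 + 2*j) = j*(j - 3)*(j + 2)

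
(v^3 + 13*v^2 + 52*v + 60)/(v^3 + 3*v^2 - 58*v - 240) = (v + 2)/(v - 8)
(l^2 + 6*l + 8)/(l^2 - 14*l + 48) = (l^2 + 6*l + 8)/(l^2 - 14*l + 48)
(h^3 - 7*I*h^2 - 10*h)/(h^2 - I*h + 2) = h*(h - 5*I)/(h + I)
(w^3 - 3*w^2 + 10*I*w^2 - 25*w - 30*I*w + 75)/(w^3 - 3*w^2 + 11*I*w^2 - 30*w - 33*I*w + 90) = (w + 5*I)/(w + 6*I)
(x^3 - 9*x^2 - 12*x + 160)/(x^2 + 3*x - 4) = (x^2 - 13*x + 40)/(x - 1)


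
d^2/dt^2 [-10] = 0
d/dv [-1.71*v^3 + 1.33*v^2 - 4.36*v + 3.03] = -5.13*v^2 + 2.66*v - 4.36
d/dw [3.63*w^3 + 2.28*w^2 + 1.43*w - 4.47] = 10.89*w^2 + 4.56*w + 1.43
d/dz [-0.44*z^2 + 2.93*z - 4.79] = 2.93 - 0.88*z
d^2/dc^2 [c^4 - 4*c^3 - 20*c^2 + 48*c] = 12*c^2 - 24*c - 40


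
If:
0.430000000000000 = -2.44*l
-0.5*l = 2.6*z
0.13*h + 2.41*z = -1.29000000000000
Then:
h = -10.55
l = -0.18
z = 0.03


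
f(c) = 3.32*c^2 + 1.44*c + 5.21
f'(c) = 6.64*c + 1.44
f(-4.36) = 62.04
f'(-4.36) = -27.51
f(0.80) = 8.49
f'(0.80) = 6.75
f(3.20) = 43.81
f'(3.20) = 22.69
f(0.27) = 5.84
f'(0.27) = 3.23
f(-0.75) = 6.00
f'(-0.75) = -3.54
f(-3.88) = 49.60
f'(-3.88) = -24.32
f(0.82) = 8.62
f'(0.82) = 6.88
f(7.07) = 181.34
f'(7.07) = 48.38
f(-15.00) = 730.61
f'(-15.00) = -98.16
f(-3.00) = 30.77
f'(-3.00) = -18.48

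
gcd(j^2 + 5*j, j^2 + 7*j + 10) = j + 5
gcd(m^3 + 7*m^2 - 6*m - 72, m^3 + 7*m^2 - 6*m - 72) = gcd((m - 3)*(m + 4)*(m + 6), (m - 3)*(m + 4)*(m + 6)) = m^3 + 7*m^2 - 6*m - 72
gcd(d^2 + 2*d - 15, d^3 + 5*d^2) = d + 5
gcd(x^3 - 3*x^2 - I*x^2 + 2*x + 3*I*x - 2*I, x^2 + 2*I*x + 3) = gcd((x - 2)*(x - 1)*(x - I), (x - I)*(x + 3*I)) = x - I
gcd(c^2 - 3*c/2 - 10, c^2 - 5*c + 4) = c - 4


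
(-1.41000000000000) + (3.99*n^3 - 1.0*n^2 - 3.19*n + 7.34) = 3.99*n^3 - 1.0*n^2 - 3.19*n + 5.93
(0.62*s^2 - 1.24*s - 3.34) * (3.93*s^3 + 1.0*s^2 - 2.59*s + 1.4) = 2.4366*s^5 - 4.2532*s^4 - 15.972*s^3 + 0.7396*s^2 + 6.9146*s - 4.676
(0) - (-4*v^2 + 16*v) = 4*v^2 - 16*v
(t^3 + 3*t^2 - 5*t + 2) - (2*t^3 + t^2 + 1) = -t^3 + 2*t^2 - 5*t + 1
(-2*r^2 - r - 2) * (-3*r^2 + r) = 6*r^4 + r^3 + 5*r^2 - 2*r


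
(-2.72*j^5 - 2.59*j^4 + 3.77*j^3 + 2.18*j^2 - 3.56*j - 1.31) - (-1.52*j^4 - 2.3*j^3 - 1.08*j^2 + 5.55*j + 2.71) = -2.72*j^5 - 1.07*j^4 + 6.07*j^3 + 3.26*j^2 - 9.11*j - 4.02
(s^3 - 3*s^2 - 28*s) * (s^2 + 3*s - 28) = s^5 - 65*s^3 + 784*s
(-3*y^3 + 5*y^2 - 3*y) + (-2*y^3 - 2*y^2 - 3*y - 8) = -5*y^3 + 3*y^2 - 6*y - 8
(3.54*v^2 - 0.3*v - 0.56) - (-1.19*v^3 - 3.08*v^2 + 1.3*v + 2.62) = 1.19*v^3 + 6.62*v^2 - 1.6*v - 3.18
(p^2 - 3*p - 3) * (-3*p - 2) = -3*p^3 + 7*p^2 + 15*p + 6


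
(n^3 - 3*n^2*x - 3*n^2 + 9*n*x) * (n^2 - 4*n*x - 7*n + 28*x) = n^5 - 7*n^4*x - 10*n^4 + 12*n^3*x^2 + 70*n^3*x + 21*n^3 - 120*n^2*x^2 - 147*n^2*x + 252*n*x^2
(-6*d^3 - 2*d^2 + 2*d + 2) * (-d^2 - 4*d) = 6*d^5 + 26*d^4 + 6*d^3 - 10*d^2 - 8*d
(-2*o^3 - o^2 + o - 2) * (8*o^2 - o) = -16*o^5 - 6*o^4 + 9*o^3 - 17*o^2 + 2*o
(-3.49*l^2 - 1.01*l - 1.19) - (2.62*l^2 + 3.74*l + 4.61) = -6.11*l^2 - 4.75*l - 5.8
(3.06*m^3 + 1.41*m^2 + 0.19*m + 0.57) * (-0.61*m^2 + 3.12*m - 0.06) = -1.8666*m^5 + 8.6871*m^4 + 4.0997*m^3 + 0.1605*m^2 + 1.767*m - 0.0342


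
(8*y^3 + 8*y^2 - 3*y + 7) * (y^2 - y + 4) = 8*y^5 + 21*y^3 + 42*y^2 - 19*y + 28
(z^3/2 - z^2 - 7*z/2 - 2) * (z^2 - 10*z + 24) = z^5/2 - 6*z^4 + 37*z^3/2 + 9*z^2 - 64*z - 48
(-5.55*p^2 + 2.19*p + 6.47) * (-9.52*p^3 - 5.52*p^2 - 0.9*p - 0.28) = 52.836*p^5 + 9.7872*p^4 - 68.6882*p^3 - 36.1314*p^2 - 6.4362*p - 1.8116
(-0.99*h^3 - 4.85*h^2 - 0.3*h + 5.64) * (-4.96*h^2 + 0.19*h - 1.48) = 4.9104*h^5 + 23.8679*h^4 + 2.0317*h^3 - 20.8534*h^2 + 1.5156*h - 8.3472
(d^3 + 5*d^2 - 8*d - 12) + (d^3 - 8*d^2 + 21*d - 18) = 2*d^3 - 3*d^2 + 13*d - 30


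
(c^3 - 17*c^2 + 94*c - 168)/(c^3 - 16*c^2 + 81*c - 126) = (c - 4)/(c - 3)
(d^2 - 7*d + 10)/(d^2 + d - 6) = (d - 5)/(d + 3)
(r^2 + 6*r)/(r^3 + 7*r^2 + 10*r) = (r + 6)/(r^2 + 7*r + 10)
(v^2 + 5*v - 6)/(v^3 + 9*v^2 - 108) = (v - 1)/(v^2 + 3*v - 18)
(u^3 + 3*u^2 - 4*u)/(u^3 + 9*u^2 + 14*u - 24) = u/(u + 6)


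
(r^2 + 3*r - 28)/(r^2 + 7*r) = (r - 4)/r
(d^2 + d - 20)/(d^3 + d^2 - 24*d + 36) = (d^2 + d - 20)/(d^3 + d^2 - 24*d + 36)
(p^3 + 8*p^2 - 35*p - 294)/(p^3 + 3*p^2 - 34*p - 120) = (p^2 + 14*p + 49)/(p^2 + 9*p + 20)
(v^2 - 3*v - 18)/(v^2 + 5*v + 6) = (v - 6)/(v + 2)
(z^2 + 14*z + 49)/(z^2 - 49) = (z + 7)/(z - 7)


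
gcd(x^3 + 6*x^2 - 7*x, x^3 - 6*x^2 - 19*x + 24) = x - 1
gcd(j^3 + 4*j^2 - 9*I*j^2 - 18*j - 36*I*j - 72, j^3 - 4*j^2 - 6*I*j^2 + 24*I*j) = j - 6*I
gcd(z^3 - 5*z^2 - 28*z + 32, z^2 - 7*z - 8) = z - 8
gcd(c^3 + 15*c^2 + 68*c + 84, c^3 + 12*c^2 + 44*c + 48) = c^2 + 8*c + 12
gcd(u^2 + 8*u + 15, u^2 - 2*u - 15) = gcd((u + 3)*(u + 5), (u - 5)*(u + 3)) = u + 3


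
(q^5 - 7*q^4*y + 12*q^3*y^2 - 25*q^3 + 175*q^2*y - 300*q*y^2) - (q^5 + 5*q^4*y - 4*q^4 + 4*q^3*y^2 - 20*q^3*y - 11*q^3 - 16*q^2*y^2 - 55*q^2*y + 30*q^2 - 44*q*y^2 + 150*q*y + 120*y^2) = -12*q^4*y + 4*q^4 + 8*q^3*y^2 + 20*q^3*y - 14*q^3 + 16*q^2*y^2 + 230*q^2*y - 30*q^2 - 256*q*y^2 - 150*q*y - 120*y^2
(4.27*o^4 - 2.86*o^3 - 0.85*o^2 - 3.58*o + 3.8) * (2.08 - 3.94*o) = -16.8238*o^5 + 20.15*o^4 - 2.5998*o^3 + 12.3372*o^2 - 22.4184*o + 7.904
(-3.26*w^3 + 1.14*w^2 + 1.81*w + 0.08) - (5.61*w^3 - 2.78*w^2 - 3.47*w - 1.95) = -8.87*w^3 + 3.92*w^2 + 5.28*w + 2.03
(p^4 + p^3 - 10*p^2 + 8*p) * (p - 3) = p^5 - 2*p^4 - 13*p^3 + 38*p^2 - 24*p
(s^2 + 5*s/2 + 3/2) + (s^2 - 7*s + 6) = 2*s^2 - 9*s/2 + 15/2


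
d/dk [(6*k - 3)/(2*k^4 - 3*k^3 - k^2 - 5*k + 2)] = 3*(-12*k^4 + 20*k^3 - 7*k^2 - 2*k - 1)/(4*k^8 - 12*k^7 + 5*k^6 - 14*k^5 + 39*k^4 - 2*k^3 + 21*k^2 - 20*k + 4)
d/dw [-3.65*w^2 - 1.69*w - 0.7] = -7.3*w - 1.69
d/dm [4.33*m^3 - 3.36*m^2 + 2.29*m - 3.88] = 12.99*m^2 - 6.72*m + 2.29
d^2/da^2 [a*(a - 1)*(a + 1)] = 6*a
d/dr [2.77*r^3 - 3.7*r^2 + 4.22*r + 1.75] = 8.31*r^2 - 7.4*r + 4.22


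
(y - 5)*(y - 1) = y^2 - 6*y + 5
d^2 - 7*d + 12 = (d - 4)*(d - 3)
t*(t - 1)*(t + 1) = t^3 - t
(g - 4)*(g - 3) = g^2 - 7*g + 12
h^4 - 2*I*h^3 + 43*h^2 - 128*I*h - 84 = (h - 6*I)*(h - 2*I)*(h - I)*(h + 7*I)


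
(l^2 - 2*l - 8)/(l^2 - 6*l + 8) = (l + 2)/(l - 2)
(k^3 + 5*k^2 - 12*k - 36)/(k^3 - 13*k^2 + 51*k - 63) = (k^2 + 8*k + 12)/(k^2 - 10*k + 21)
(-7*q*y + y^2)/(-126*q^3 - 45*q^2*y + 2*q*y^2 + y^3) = y/(18*q^2 + 9*q*y + y^2)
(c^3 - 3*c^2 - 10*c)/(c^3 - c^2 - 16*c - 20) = c/(c + 2)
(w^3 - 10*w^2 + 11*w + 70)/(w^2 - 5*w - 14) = w - 5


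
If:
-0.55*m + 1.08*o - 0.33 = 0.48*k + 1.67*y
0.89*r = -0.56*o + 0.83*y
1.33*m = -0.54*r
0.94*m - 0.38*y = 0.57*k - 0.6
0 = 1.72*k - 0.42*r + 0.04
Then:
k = -0.09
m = 0.12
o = 3.42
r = -0.28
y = 2.00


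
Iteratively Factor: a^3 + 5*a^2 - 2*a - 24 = (a + 4)*(a^2 + a - 6) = (a + 3)*(a + 4)*(a - 2)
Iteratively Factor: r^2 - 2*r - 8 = (r + 2)*(r - 4)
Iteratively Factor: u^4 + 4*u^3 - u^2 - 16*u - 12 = (u - 2)*(u^3 + 6*u^2 + 11*u + 6) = (u - 2)*(u + 2)*(u^2 + 4*u + 3) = (u - 2)*(u + 2)*(u + 3)*(u + 1)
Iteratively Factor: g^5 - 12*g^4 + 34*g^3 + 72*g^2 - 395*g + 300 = (g - 5)*(g^4 - 7*g^3 - g^2 + 67*g - 60) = (g - 5)*(g - 4)*(g^3 - 3*g^2 - 13*g + 15) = (g - 5)*(g - 4)*(g - 1)*(g^2 - 2*g - 15) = (g - 5)*(g - 4)*(g - 1)*(g + 3)*(g - 5)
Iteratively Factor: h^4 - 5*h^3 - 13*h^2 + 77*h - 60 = (h - 5)*(h^3 - 13*h + 12) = (h - 5)*(h - 1)*(h^2 + h - 12) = (h - 5)*(h - 1)*(h + 4)*(h - 3)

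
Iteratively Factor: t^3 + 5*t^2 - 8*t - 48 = (t + 4)*(t^2 + t - 12) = (t + 4)^2*(t - 3)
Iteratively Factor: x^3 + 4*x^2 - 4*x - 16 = (x + 4)*(x^2 - 4) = (x + 2)*(x + 4)*(x - 2)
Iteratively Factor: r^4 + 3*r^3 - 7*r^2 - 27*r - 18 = (r + 1)*(r^3 + 2*r^2 - 9*r - 18) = (r + 1)*(r + 2)*(r^2 - 9) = (r + 1)*(r + 2)*(r + 3)*(r - 3)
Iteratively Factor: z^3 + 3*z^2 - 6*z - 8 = (z + 1)*(z^2 + 2*z - 8) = (z + 1)*(z + 4)*(z - 2)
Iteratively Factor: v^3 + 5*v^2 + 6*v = (v + 2)*(v^2 + 3*v) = v*(v + 2)*(v + 3)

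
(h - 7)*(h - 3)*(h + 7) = h^3 - 3*h^2 - 49*h + 147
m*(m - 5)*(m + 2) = m^3 - 3*m^2 - 10*m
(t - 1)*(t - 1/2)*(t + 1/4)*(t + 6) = t^4 + 19*t^3/4 - 59*t^2/8 + 7*t/8 + 3/4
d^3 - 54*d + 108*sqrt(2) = (d - 3*sqrt(2))^2*(d + 6*sqrt(2))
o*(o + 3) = o^2 + 3*o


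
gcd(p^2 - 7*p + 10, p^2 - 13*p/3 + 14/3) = p - 2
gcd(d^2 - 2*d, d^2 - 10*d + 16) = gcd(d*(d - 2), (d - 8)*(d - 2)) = d - 2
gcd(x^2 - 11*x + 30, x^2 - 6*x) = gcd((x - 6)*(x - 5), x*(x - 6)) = x - 6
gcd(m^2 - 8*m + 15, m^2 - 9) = m - 3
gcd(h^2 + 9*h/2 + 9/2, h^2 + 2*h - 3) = h + 3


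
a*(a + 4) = a^2 + 4*a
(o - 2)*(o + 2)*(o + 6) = o^3 + 6*o^2 - 4*o - 24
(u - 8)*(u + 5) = u^2 - 3*u - 40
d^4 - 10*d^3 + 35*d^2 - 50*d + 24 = (d - 4)*(d - 3)*(d - 2)*(d - 1)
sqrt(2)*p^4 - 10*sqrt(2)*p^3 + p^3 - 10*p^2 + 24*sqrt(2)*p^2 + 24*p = p*(p - 6)*(p - 4)*(sqrt(2)*p + 1)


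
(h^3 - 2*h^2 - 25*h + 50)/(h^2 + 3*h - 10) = h - 5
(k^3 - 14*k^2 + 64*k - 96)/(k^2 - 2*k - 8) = (k^2 - 10*k + 24)/(k + 2)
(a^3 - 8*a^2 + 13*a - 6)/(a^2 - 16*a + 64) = (a^3 - 8*a^2 + 13*a - 6)/(a^2 - 16*a + 64)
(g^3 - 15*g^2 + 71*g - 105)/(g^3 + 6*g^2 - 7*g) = (g^3 - 15*g^2 + 71*g - 105)/(g*(g^2 + 6*g - 7))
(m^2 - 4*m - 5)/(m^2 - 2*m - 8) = (-m^2 + 4*m + 5)/(-m^2 + 2*m + 8)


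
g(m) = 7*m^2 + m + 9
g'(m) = 14*m + 1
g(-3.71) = 101.64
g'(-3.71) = -50.94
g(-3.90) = 111.57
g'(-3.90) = -53.60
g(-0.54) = 10.50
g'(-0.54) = -6.56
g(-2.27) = 42.80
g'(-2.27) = -30.78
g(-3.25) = 79.69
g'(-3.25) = -44.50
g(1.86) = 35.08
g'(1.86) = 27.04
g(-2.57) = 52.66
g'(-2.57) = -34.98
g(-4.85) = 168.81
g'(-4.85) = -66.90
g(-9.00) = 567.00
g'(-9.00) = -125.00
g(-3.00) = 69.00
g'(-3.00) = -41.00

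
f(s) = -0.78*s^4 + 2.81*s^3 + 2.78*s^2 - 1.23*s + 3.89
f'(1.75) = 17.60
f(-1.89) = -12.78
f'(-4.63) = 463.41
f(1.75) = 18.00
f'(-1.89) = 39.44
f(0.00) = 3.89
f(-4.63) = -568.16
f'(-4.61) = 457.97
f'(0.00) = -1.23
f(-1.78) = -8.79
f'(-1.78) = 33.18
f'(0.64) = 4.96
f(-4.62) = -563.54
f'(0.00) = -1.23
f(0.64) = 4.85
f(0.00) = 3.89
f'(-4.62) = 460.68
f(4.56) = -14.72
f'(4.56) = -96.42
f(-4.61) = -558.95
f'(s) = -3.12*s^3 + 8.43*s^2 + 5.56*s - 1.23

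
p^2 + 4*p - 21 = (p - 3)*(p + 7)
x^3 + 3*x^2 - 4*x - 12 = (x - 2)*(x + 2)*(x + 3)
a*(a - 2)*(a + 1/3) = a^3 - 5*a^2/3 - 2*a/3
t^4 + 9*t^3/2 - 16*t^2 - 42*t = t*(t - 7/2)*(t + 2)*(t + 6)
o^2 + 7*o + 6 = (o + 1)*(o + 6)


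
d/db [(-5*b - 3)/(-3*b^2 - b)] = 3*(-5*b^2 - 6*b - 1)/(b^2*(9*b^2 + 6*b + 1))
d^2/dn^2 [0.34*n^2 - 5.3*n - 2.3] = 0.680000000000000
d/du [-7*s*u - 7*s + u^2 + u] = -7*s + 2*u + 1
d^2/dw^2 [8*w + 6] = 0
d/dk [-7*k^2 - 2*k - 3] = -14*k - 2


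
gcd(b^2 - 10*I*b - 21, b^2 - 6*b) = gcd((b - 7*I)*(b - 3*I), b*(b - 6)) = 1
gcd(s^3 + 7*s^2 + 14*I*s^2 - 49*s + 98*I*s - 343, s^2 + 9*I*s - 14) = s + 7*I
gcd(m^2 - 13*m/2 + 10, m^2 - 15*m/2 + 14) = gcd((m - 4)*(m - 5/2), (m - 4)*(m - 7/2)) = m - 4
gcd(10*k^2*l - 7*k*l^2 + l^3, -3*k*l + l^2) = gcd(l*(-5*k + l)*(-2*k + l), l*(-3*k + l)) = l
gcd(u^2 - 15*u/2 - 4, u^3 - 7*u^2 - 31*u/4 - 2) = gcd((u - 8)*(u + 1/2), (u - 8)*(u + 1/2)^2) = u^2 - 15*u/2 - 4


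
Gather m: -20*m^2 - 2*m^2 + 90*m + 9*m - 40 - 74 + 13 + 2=-22*m^2 + 99*m - 99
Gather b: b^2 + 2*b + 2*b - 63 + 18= b^2 + 4*b - 45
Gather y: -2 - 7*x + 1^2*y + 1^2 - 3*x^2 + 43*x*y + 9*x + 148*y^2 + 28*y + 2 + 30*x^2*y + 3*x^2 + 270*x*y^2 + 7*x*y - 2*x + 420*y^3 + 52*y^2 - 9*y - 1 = 420*y^3 + y^2*(270*x + 200) + y*(30*x^2 + 50*x + 20)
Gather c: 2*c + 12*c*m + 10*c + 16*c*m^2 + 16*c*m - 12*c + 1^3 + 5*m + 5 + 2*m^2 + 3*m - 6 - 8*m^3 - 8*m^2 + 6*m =c*(16*m^2 + 28*m) - 8*m^3 - 6*m^2 + 14*m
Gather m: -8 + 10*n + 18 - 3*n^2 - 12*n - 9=-3*n^2 - 2*n + 1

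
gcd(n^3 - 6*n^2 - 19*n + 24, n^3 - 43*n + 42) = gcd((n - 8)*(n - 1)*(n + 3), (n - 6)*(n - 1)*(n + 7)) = n - 1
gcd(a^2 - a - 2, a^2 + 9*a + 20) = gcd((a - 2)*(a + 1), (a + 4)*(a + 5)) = 1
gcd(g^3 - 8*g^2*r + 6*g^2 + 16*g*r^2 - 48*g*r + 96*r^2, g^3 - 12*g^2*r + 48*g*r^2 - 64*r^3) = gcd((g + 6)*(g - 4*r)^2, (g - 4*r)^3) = g^2 - 8*g*r + 16*r^2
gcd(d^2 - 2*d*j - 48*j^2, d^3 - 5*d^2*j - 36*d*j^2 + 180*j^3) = d + 6*j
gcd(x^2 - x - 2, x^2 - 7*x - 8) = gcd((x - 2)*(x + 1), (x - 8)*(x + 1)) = x + 1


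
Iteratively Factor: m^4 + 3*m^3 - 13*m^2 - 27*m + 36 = (m + 3)*(m^3 - 13*m + 12) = (m - 1)*(m + 3)*(m^2 + m - 12) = (m - 1)*(m + 3)*(m + 4)*(m - 3)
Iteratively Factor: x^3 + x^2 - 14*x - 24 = (x - 4)*(x^2 + 5*x + 6) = (x - 4)*(x + 2)*(x + 3)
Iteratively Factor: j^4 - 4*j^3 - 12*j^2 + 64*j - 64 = (j - 2)*(j^3 - 2*j^2 - 16*j + 32) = (j - 4)*(j - 2)*(j^2 + 2*j - 8) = (j - 4)*(j - 2)^2*(j + 4)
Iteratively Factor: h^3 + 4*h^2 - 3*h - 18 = (h + 3)*(h^2 + h - 6) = (h - 2)*(h + 3)*(h + 3)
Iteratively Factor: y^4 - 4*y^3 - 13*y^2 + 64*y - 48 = (y + 4)*(y^3 - 8*y^2 + 19*y - 12) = (y - 4)*(y + 4)*(y^2 - 4*y + 3) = (y - 4)*(y - 3)*(y + 4)*(y - 1)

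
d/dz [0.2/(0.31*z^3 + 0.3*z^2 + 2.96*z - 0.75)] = (-0.186*z^2 - 0.12*z - 0.592)/(0.31*z^3 + 0.3*z^2 + 2.96*z - 0.75)^2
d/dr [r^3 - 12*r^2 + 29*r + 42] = 3*r^2 - 24*r + 29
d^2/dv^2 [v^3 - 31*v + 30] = 6*v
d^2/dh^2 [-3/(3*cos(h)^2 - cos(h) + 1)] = 3*(-36*sin(h)^4 + 7*sin(h)^2 - 49*cos(h)/4 + 9*cos(3*h)/4 + 25)/(3*sin(h)^2 + cos(h) - 4)^3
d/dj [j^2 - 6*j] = 2*j - 6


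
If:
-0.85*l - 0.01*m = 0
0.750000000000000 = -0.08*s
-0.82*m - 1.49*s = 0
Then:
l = -0.20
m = 17.04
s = -9.38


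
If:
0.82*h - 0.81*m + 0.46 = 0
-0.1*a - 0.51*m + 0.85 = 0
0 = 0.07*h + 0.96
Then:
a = 76.41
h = -13.71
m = -13.32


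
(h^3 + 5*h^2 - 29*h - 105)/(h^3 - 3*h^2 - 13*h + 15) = (h + 7)/(h - 1)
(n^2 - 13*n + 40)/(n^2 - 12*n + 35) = (n - 8)/(n - 7)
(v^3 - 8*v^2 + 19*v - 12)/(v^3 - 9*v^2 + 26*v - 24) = (v - 1)/(v - 2)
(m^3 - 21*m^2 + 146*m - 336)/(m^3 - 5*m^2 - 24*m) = (m^2 - 13*m + 42)/(m*(m + 3))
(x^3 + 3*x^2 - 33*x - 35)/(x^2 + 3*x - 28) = (x^2 - 4*x - 5)/(x - 4)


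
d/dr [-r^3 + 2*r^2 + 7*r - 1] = -3*r^2 + 4*r + 7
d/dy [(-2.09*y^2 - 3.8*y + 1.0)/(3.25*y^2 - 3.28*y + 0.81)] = (19.2052*y^2 - 9.8858*y + 0.202)/(10.5625*y^4 - 21.32*y^3 + 16.0234*y^2 - 5.3136*y + 0.6561)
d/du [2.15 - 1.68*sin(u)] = -1.68*cos(u)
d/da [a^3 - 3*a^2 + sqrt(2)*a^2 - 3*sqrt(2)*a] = 3*a^2 - 6*a + 2*sqrt(2)*a - 3*sqrt(2)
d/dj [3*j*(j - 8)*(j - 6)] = 9*j^2 - 84*j + 144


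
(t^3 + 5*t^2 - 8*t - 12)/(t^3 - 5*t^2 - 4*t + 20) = (t^2 + 7*t + 6)/(t^2 - 3*t - 10)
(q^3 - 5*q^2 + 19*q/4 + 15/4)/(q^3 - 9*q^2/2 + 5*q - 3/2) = (4*q^2 - 8*q - 5)/(2*(2*q^2 - 3*q + 1))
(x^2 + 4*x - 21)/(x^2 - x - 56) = (x - 3)/(x - 8)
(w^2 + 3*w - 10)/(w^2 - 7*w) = (w^2 + 3*w - 10)/(w*(w - 7))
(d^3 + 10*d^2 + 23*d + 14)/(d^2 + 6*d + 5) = (d^2 + 9*d + 14)/(d + 5)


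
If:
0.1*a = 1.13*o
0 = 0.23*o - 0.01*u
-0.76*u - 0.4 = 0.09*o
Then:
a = -0.26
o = -0.02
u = -0.52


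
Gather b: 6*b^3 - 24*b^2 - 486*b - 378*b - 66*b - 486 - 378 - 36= 6*b^3 - 24*b^2 - 930*b - 900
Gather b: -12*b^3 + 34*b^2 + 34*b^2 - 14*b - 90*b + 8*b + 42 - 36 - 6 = -12*b^3 + 68*b^2 - 96*b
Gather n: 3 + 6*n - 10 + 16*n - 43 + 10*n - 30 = 32*n - 80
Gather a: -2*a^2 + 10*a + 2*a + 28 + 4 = -2*a^2 + 12*a + 32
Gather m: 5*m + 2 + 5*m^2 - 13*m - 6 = 5*m^2 - 8*m - 4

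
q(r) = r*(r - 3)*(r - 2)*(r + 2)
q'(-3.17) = -180.50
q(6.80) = 1091.48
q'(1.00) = -1.00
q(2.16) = -1.21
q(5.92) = 536.68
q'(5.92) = 479.12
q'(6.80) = 799.17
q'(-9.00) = -3561.00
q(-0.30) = -3.87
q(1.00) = 6.00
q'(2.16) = -6.96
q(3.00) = 0.00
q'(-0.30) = 13.48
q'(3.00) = 15.00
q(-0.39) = -5.09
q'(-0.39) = 13.51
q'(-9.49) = -4141.30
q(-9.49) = 10200.71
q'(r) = r*(r - 3)*(r - 2) + r*(r - 3)*(r + 2) + r*(r - 2)*(r + 2) + (r - 3)*(r - 2)*(r + 2) = 4*r^3 - 9*r^2 - 8*r + 12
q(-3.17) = 118.31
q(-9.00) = 8316.00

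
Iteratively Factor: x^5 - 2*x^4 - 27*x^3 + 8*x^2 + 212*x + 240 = (x - 5)*(x^4 + 3*x^3 - 12*x^2 - 52*x - 48) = (x - 5)*(x + 2)*(x^3 + x^2 - 14*x - 24) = (x - 5)*(x + 2)^2*(x^2 - x - 12) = (x - 5)*(x - 4)*(x + 2)^2*(x + 3)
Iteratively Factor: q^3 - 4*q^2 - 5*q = (q)*(q^2 - 4*q - 5) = q*(q + 1)*(q - 5)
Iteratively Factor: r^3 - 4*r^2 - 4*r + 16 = (r - 2)*(r^2 - 2*r - 8) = (r - 2)*(r + 2)*(r - 4)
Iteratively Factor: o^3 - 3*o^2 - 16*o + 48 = (o + 4)*(o^2 - 7*o + 12) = (o - 4)*(o + 4)*(o - 3)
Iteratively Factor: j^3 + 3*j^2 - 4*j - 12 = (j + 2)*(j^2 + j - 6) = (j + 2)*(j + 3)*(j - 2)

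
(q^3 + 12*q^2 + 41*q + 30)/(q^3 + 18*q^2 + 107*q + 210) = (q + 1)/(q + 7)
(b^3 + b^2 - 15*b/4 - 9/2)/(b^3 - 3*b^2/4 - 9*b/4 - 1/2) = (4*b^2 + 12*b + 9)/(4*b^2 + 5*b + 1)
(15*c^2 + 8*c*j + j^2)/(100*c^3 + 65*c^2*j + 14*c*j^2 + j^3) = (3*c + j)/(20*c^2 + 9*c*j + j^2)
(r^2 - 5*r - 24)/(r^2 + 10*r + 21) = (r - 8)/(r + 7)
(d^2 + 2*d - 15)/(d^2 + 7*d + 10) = (d - 3)/(d + 2)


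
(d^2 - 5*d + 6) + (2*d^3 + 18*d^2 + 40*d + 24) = 2*d^3 + 19*d^2 + 35*d + 30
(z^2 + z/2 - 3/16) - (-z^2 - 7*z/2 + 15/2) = 2*z^2 + 4*z - 123/16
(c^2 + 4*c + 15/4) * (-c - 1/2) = -c^3 - 9*c^2/2 - 23*c/4 - 15/8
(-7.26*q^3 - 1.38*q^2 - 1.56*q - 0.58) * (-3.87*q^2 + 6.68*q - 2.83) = 28.0962*q^5 - 43.1562*q^4 + 17.3646*q^3 - 4.2708*q^2 + 0.540400000000001*q + 1.6414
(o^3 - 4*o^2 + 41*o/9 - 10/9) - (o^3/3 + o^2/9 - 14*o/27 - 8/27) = 2*o^3/3 - 37*o^2/9 + 137*o/27 - 22/27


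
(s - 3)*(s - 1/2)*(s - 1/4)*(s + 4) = s^4 + s^3/4 - 101*s^2/8 + 73*s/8 - 3/2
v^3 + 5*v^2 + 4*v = v*(v + 1)*(v + 4)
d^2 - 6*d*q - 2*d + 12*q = (d - 2)*(d - 6*q)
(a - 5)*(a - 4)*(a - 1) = a^3 - 10*a^2 + 29*a - 20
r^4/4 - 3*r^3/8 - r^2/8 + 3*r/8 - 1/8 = (r/4 + 1/4)*(r - 1)^2*(r - 1/2)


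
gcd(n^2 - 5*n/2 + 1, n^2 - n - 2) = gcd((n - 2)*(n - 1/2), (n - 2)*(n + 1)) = n - 2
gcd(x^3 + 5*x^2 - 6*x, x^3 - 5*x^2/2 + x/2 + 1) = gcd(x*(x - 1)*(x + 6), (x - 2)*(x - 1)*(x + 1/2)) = x - 1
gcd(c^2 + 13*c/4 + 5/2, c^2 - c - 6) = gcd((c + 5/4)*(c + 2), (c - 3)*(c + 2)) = c + 2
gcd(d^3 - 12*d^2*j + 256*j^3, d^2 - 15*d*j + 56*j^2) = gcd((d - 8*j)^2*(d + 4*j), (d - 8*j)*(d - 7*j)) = d - 8*j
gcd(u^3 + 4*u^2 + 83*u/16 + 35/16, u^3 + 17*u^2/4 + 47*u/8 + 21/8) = u^2 + 11*u/4 + 7/4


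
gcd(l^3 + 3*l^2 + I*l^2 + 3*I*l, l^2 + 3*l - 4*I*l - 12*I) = l + 3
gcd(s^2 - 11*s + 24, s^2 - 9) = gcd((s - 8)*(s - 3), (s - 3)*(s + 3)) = s - 3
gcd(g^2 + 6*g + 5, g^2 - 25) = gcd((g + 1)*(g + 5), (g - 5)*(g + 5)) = g + 5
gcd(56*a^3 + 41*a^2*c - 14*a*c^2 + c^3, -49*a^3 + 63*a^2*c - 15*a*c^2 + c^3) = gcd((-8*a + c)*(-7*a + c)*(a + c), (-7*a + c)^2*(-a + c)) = 7*a - c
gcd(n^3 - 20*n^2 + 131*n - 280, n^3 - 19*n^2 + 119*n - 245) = n^2 - 12*n + 35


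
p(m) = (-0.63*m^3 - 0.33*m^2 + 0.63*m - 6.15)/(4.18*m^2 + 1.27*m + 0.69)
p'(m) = (-8.36*m - 1.27)*(-0.63*m^3 - 0.33*m^2 + 0.63*m - 6.15)/(4.18*m^2 + 1.27*m + 0.69)^2 + (-1.89*m^2 - 0.66*m + 0.63)/(4.18*m^2 + 1.27*m + 0.69)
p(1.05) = -0.99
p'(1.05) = 1.18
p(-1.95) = -0.28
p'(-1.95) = -0.67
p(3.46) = -0.62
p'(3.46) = -0.10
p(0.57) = -2.17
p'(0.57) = 4.59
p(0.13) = -6.56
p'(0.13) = 17.26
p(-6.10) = 0.81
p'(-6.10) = -0.17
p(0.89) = -1.23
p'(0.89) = 1.80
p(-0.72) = -3.37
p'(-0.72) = -8.17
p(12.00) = -1.84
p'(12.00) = -0.15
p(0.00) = -8.91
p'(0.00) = 17.32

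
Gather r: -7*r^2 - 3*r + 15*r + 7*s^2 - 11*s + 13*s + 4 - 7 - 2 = -7*r^2 + 12*r + 7*s^2 + 2*s - 5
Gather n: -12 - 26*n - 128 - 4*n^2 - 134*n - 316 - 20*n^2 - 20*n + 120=-24*n^2 - 180*n - 336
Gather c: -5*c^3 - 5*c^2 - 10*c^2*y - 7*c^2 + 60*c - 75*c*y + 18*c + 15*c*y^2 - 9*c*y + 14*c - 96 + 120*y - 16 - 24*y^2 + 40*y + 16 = -5*c^3 + c^2*(-10*y - 12) + c*(15*y^2 - 84*y + 92) - 24*y^2 + 160*y - 96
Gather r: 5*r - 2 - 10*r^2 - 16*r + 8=-10*r^2 - 11*r + 6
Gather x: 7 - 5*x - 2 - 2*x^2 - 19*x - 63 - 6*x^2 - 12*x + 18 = -8*x^2 - 36*x - 40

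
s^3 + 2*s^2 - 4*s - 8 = (s - 2)*(s + 2)^2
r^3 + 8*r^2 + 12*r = r*(r + 2)*(r + 6)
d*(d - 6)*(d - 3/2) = d^3 - 15*d^2/2 + 9*d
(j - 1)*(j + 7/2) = j^2 + 5*j/2 - 7/2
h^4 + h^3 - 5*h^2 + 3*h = h*(h - 1)^2*(h + 3)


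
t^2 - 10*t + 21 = (t - 7)*(t - 3)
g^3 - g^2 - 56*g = g*(g - 8)*(g + 7)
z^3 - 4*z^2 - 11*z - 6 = (z - 6)*(z + 1)^2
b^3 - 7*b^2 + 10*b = b*(b - 5)*(b - 2)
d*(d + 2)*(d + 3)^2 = d^4 + 8*d^3 + 21*d^2 + 18*d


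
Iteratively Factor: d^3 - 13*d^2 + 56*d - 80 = (d - 5)*(d^2 - 8*d + 16) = (d - 5)*(d - 4)*(d - 4)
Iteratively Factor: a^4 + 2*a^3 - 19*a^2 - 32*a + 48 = (a - 4)*(a^3 + 6*a^2 + 5*a - 12) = (a - 4)*(a + 4)*(a^2 + 2*a - 3) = (a - 4)*(a + 3)*(a + 4)*(a - 1)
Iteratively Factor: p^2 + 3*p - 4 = (p + 4)*(p - 1)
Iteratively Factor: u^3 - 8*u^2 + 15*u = (u - 3)*(u^2 - 5*u) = (u - 5)*(u - 3)*(u)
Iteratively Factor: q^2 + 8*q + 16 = (q + 4)*(q + 4)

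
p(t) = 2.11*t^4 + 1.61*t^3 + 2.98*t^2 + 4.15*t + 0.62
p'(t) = 8.44*t^3 + 4.83*t^2 + 5.96*t + 4.15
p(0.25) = 1.88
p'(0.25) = 6.07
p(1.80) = 49.28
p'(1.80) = 79.75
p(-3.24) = 196.22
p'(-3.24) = -251.52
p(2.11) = 79.59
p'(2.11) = 117.51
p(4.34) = 954.96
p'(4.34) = 810.93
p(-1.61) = 9.12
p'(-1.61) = -28.15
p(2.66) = 168.68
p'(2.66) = 213.03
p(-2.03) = 26.84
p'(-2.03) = -58.65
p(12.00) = 47014.58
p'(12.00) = 15355.51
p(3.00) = 254.27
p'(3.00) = 293.38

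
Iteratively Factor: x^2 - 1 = (x + 1)*(x - 1)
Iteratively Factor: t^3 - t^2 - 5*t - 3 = (t + 1)*(t^2 - 2*t - 3) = (t + 1)^2*(t - 3)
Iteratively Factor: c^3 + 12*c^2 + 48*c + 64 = (c + 4)*(c^2 + 8*c + 16) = (c + 4)^2*(c + 4)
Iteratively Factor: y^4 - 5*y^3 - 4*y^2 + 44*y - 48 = (y - 4)*(y^3 - y^2 - 8*y + 12) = (y - 4)*(y - 2)*(y^2 + y - 6) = (y - 4)*(y - 2)*(y + 3)*(y - 2)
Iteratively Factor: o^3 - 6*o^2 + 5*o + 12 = (o + 1)*(o^2 - 7*o + 12) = (o - 4)*(o + 1)*(o - 3)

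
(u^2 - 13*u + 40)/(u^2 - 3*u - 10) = (u - 8)/(u + 2)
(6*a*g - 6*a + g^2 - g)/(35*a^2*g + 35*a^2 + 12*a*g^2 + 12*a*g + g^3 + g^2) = (6*a*g - 6*a + g^2 - g)/(35*a^2*g + 35*a^2 + 12*a*g^2 + 12*a*g + g^3 + g^2)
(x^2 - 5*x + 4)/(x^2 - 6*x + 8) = (x - 1)/(x - 2)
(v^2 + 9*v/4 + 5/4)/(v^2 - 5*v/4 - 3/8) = 2*(4*v^2 + 9*v + 5)/(8*v^2 - 10*v - 3)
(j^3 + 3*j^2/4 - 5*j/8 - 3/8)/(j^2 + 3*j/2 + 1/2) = j - 3/4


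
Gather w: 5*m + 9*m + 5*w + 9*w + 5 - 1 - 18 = 14*m + 14*w - 14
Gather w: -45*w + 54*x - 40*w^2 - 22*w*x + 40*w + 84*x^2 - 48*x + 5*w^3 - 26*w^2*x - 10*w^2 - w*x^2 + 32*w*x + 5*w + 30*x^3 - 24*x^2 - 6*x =5*w^3 + w^2*(-26*x - 50) + w*(-x^2 + 10*x) + 30*x^3 + 60*x^2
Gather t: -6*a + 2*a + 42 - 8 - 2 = 32 - 4*a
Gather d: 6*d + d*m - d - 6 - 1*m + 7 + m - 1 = d*(m + 5)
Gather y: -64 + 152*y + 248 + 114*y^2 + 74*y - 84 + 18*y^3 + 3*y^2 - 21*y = 18*y^3 + 117*y^2 + 205*y + 100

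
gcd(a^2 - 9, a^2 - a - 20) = 1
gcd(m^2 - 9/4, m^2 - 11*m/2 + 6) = m - 3/2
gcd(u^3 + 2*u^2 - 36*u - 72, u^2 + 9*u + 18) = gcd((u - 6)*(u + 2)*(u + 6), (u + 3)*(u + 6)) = u + 6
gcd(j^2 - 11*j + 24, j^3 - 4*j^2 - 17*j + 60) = j - 3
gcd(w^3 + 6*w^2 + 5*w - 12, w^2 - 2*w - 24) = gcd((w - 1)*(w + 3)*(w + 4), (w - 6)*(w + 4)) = w + 4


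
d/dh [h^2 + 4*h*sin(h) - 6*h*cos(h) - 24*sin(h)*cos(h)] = 6*h*sin(h) + 4*h*cos(h) + 2*h + 4*sin(h) - 6*cos(h) - 24*cos(2*h)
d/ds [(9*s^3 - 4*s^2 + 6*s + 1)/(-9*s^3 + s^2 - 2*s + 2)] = (-27*s^4 + 72*s^3 + 83*s^2 - 18*s + 14)/(81*s^6 - 18*s^5 + 37*s^4 - 40*s^3 + 8*s^2 - 8*s + 4)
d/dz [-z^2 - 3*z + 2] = -2*z - 3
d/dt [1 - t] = -1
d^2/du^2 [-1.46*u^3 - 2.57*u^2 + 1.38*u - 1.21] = -8.76*u - 5.14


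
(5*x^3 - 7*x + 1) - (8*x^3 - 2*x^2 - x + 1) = -3*x^3 + 2*x^2 - 6*x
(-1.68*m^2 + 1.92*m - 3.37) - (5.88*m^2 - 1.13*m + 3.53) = -7.56*m^2 + 3.05*m - 6.9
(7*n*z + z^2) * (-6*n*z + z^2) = -42*n^2*z^2 + n*z^3 + z^4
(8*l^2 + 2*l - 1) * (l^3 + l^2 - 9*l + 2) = 8*l^5 + 10*l^4 - 71*l^3 - 3*l^2 + 13*l - 2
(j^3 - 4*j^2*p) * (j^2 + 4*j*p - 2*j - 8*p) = j^5 - 2*j^4 - 16*j^3*p^2 + 32*j^2*p^2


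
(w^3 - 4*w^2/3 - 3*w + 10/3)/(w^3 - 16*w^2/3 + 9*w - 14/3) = (3*w + 5)/(3*w - 7)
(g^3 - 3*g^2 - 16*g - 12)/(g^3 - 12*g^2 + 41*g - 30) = (g^2 + 3*g + 2)/(g^2 - 6*g + 5)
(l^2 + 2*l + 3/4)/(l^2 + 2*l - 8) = (l^2 + 2*l + 3/4)/(l^2 + 2*l - 8)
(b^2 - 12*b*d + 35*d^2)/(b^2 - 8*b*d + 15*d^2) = (b - 7*d)/(b - 3*d)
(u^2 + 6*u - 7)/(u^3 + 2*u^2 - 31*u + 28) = 1/(u - 4)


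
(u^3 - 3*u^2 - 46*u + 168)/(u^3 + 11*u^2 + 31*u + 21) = (u^2 - 10*u + 24)/(u^2 + 4*u + 3)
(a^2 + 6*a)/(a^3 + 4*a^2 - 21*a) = (a + 6)/(a^2 + 4*a - 21)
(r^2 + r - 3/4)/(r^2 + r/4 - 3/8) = 2*(2*r + 3)/(4*r + 3)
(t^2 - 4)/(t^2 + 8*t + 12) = (t - 2)/(t + 6)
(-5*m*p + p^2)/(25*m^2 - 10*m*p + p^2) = p/(-5*m + p)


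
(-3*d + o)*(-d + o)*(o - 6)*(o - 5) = 3*d^2*o^2 - 33*d^2*o + 90*d^2 - 4*d*o^3 + 44*d*o^2 - 120*d*o + o^4 - 11*o^3 + 30*o^2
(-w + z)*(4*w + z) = -4*w^2 + 3*w*z + z^2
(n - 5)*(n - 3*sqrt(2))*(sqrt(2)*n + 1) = sqrt(2)*n^3 - 5*sqrt(2)*n^2 - 5*n^2 - 3*sqrt(2)*n + 25*n + 15*sqrt(2)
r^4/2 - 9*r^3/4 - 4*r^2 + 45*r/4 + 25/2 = (r/2 + 1/2)*(r - 5)*(r - 5/2)*(r + 2)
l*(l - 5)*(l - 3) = l^3 - 8*l^2 + 15*l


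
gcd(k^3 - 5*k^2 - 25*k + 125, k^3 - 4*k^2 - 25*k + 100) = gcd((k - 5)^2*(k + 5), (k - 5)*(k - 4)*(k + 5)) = k^2 - 25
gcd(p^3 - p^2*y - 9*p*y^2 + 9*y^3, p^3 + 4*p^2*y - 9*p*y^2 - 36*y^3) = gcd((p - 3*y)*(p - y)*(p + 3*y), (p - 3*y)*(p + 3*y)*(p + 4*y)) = -p^2 + 9*y^2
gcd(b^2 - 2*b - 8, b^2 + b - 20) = b - 4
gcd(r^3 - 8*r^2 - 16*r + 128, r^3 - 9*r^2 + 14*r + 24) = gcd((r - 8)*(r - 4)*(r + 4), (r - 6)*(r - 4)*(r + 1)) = r - 4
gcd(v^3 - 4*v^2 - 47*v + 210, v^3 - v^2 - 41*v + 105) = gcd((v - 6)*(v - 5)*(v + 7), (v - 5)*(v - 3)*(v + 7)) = v^2 + 2*v - 35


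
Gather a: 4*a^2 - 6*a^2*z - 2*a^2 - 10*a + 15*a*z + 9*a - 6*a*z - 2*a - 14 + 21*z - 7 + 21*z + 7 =a^2*(2 - 6*z) + a*(9*z - 3) + 42*z - 14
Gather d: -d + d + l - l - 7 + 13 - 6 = 0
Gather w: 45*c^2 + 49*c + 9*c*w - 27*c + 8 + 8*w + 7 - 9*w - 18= 45*c^2 + 22*c + w*(9*c - 1) - 3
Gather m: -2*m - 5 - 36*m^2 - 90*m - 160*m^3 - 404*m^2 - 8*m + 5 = -160*m^3 - 440*m^2 - 100*m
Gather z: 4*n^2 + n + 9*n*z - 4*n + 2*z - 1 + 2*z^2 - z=4*n^2 - 3*n + 2*z^2 + z*(9*n + 1) - 1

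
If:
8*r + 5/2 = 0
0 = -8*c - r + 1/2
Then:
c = 13/128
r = -5/16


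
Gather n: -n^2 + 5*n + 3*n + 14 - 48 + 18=-n^2 + 8*n - 16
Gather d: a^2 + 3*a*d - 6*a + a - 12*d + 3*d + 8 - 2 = a^2 - 5*a + d*(3*a - 9) + 6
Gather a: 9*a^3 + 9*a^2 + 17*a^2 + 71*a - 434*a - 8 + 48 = 9*a^3 + 26*a^2 - 363*a + 40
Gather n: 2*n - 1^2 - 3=2*n - 4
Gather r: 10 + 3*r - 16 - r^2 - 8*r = -r^2 - 5*r - 6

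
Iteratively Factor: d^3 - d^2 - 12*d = (d)*(d^2 - d - 12) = d*(d + 3)*(d - 4)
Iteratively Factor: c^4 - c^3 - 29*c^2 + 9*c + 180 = (c - 5)*(c^3 + 4*c^2 - 9*c - 36) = (c - 5)*(c - 3)*(c^2 + 7*c + 12) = (c - 5)*(c - 3)*(c + 4)*(c + 3)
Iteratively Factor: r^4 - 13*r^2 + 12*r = (r)*(r^3 - 13*r + 12) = r*(r - 1)*(r^2 + r - 12) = r*(r - 3)*(r - 1)*(r + 4)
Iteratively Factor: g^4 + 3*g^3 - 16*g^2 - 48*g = (g + 3)*(g^3 - 16*g) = (g - 4)*(g + 3)*(g^2 + 4*g) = (g - 4)*(g + 3)*(g + 4)*(g)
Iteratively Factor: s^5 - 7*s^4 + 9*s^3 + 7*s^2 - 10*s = (s - 1)*(s^4 - 6*s^3 + 3*s^2 + 10*s) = s*(s - 1)*(s^3 - 6*s^2 + 3*s + 10) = s*(s - 1)*(s + 1)*(s^2 - 7*s + 10) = s*(s - 2)*(s - 1)*(s + 1)*(s - 5)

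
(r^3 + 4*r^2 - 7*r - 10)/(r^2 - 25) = (r^2 - r - 2)/(r - 5)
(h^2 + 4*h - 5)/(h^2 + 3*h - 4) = (h + 5)/(h + 4)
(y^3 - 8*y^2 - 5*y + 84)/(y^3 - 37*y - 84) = (y - 4)/(y + 4)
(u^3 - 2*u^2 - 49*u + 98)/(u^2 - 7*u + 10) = (u^2 - 49)/(u - 5)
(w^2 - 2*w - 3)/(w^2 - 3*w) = (w + 1)/w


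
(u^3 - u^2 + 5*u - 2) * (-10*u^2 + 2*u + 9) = -10*u^5 + 12*u^4 - 43*u^3 + 21*u^2 + 41*u - 18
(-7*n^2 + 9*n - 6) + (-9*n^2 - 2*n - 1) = -16*n^2 + 7*n - 7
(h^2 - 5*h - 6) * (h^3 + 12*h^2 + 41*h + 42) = h^5 + 7*h^4 - 25*h^3 - 235*h^2 - 456*h - 252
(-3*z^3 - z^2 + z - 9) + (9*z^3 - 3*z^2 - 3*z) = 6*z^3 - 4*z^2 - 2*z - 9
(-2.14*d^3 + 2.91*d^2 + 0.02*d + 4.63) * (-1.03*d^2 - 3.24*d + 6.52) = 2.2042*d^5 + 3.9363*d^4 - 23.4018*d^3 + 14.1395*d^2 - 14.8708*d + 30.1876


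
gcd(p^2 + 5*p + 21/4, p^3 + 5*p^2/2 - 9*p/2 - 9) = p + 3/2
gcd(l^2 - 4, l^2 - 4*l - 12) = l + 2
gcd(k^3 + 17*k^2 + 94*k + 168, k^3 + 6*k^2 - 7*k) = k + 7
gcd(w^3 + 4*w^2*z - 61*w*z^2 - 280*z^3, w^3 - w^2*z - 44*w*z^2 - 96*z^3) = -w + 8*z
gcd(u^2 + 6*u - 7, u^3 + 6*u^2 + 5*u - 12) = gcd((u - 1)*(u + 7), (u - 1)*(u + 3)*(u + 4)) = u - 1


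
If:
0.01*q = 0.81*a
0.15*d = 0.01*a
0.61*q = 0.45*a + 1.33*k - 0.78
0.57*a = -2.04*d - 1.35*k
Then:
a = -0.02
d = -0.00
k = 0.01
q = -1.27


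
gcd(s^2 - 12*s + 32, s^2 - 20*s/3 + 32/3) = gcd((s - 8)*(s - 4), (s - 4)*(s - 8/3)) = s - 4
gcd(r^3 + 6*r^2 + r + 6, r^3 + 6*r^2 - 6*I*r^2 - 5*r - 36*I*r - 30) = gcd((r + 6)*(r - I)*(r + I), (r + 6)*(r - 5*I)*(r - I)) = r^2 + r*(6 - I) - 6*I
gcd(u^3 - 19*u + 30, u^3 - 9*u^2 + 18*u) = u - 3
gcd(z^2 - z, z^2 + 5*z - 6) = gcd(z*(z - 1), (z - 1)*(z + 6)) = z - 1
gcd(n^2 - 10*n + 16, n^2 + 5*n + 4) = 1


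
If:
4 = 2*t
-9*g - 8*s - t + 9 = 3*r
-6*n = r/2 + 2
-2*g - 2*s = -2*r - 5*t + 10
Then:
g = 7/12 - 11*s/12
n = -s/144 - 55/144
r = s/12 + 7/12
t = 2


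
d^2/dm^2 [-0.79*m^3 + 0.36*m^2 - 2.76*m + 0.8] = 0.72 - 4.74*m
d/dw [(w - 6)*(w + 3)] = 2*w - 3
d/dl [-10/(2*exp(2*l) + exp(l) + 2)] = (40*exp(l) + 10)*exp(l)/(2*exp(2*l) + exp(l) + 2)^2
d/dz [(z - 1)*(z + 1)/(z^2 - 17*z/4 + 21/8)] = 16*(-17*z^2 + 29*z - 17)/(64*z^4 - 544*z^3 + 1492*z^2 - 1428*z + 441)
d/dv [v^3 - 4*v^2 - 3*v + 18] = 3*v^2 - 8*v - 3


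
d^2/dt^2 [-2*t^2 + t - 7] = -4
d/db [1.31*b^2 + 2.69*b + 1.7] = 2.62*b + 2.69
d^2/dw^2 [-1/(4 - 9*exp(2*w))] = (324*exp(2*w) + 144)*exp(2*w)/(9*exp(2*w) - 4)^3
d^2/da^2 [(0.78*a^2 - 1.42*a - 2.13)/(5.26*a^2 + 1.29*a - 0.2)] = (-2.8421709430404e-14*a^4 - 89.161208*a^3 - 348.668568*a^2 - 95.680452*a - 12.240906)/(145.531576*a^6 + 107.073612*a^5 + 9.658938*a^4 - 5.995791*a^3 - 0.36726*a^2 + 0.1548*a - 0.008)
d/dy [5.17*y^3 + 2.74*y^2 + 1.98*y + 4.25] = 15.51*y^2 + 5.48*y + 1.98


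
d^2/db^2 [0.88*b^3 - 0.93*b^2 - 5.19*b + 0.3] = 5.28*b - 1.86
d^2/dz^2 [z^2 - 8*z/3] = 2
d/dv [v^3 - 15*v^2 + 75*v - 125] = 3*v^2 - 30*v + 75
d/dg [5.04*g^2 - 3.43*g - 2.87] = 10.08*g - 3.43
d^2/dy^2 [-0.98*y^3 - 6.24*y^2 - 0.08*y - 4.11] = -5.88*y - 12.48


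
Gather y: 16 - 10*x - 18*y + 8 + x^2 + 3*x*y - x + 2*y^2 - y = x^2 - 11*x + 2*y^2 + y*(3*x - 19) + 24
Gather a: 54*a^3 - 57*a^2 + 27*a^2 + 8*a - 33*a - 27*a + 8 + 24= 54*a^3 - 30*a^2 - 52*a + 32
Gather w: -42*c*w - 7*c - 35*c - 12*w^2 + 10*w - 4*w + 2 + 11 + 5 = -42*c - 12*w^2 + w*(6 - 42*c) + 18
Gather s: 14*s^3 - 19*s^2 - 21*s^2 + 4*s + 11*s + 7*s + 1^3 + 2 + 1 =14*s^3 - 40*s^2 + 22*s + 4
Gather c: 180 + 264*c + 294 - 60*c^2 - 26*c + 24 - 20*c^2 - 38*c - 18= -80*c^2 + 200*c + 480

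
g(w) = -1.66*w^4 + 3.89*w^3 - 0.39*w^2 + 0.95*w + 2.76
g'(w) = -6.64*w^3 + 11.67*w^2 - 0.78*w + 0.95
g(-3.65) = -489.69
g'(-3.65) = 482.15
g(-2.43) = -115.55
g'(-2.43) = 167.03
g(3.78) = -128.02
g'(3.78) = -193.88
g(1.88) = 8.28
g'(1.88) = -3.39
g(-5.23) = -1811.34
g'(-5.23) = 1274.13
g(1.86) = 8.34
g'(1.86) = -2.85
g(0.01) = 2.77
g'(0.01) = 0.94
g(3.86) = -144.18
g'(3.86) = -210.07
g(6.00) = -1316.70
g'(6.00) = -1017.85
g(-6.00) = -3008.58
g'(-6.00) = 1859.99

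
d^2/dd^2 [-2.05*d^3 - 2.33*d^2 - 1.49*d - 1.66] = -12.3*d - 4.66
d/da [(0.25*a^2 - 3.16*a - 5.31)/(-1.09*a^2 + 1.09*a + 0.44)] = (-3.1719*a^2 - 11.3558*a + 4.3975)/(1.1881*a^4 - 2.3762*a^3 + 0.2289*a^2 + 0.9592*a + 0.1936)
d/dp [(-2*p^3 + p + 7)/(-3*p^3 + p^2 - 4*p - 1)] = (-2*p^4 + 22*p^3 + 68*p^2 - 14*p + 27)/(9*p^6 - 6*p^5 + 25*p^4 - 2*p^3 + 14*p^2 + 8*p + 1)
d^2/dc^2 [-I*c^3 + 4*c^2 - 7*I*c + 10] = -6*I*c + 8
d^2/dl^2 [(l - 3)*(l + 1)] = 2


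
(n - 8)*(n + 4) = n^2 - 4*n - 32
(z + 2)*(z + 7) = z^2 + 9*z + 14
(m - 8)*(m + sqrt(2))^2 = m^3 - 8*m^2 + 2*sqrt(2)*m^2 - 16*sqrt(2)*m + 2*m - 16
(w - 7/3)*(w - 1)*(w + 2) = w^3 - 4*w^2/3 - 13*w/3 + 14/3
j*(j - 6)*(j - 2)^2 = j^4 - 10*j^3 + 28*j^2 - 24*j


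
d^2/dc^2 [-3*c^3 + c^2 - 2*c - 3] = 2 - 18*c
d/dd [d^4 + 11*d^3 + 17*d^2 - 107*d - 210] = 4*d^3 + 33*d^2 + 34*d - 107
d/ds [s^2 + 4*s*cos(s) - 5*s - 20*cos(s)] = -4*s*sin(s) + 2*s + 20*sin(s) + 4*cos(s) - 5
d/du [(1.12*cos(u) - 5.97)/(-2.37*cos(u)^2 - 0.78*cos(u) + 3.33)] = (-2.6544*cos(u)^2 + 28.2978*cos(u) + 0.927)*sin(u)/(5.6169*cos(u)^4 + 3.6972*cos(u)^3 - 15.1758*cos(u)^2 - 5.1948*cos(u) + 11.0889)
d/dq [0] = 0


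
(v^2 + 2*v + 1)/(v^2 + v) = (v + 1)/v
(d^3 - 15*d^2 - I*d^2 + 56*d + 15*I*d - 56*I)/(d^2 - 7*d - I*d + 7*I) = d - 8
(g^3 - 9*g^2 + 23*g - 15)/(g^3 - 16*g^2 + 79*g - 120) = (g - 1)/(g - 8)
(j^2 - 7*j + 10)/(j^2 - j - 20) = (j - 2)/(j + 4)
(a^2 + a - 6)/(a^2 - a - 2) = (a + 3)/(a + 1)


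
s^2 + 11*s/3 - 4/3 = (s - 1/3)*(s + 4)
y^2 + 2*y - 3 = (y - 1)*(y + 3)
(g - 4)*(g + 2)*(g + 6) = g^3 + 4*g^2 - 20*g - 48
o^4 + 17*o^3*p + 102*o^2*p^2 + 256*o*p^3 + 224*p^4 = (o + 2*p)*(o + 4*p)^2*(o + 7*p)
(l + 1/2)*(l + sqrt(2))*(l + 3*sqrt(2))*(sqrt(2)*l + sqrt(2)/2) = sqrt(2)*l^4 + sqrt(2)*l^3 + 8*l^3 + 8*l^2 + 25*sqrt(2)*l^2/4 + 2*l + 6*sqrt(2)*l + 3*sqrt(2)/2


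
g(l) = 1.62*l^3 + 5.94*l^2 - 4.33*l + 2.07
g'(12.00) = 838.07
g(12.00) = 3604.83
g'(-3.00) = 3.77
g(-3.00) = 24.78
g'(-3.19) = 7.23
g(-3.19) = 23.74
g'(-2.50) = -3.66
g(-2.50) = 24.71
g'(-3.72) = 18.73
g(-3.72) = 16.98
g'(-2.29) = -6.05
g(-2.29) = 23.68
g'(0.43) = 1.68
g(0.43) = 1.44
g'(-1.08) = -11.49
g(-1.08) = 11.63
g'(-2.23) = -6.65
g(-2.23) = 23.30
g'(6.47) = 275.98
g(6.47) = 661.47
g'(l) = 4.86*l^2 + 11.88*l - 4.33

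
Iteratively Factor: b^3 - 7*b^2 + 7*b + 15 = (b + 1)*(b^2 - 8*b + 15) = (b - 5)*(b + 1)*(b - 3)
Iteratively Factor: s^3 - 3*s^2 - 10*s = (s + 2)*(s^2 - 5*s) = (s - 5)*(s + 2)*(s)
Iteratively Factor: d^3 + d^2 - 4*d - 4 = (d + 2)*(d^2 - d - 2) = (d + 1)*(d + 2)*(d - 2)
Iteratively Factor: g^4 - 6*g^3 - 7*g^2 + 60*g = (g - 5)*(g^3 - g^2 - 12*g) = g*(g - 5)*(g^2 - g - 12) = g*(g - 5)*(g + 3)*(g - 4)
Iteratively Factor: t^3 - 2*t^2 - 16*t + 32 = (t - 2)*(t^2 - 16) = (t - 2)*(t + 4)*(t - 4)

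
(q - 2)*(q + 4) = q^2 + 2*q - 8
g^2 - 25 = (g - 5)*(g + 5)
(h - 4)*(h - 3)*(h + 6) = h^3 - h^2 - 30*h + 72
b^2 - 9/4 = (b - 3/2)*(b + 3/2)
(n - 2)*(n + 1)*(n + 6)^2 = n^4 + 11*n^3 + 22*n^2 - 60*n - 72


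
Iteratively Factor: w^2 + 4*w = (w + 4)*(w)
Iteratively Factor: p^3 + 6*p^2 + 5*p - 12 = (p + 3)*(p^2 + 3*p - 4) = (p + 3)*(p + 4)*(p - 1)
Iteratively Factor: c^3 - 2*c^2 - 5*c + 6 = (c + 2)*(c^2 - 4*c + 3) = (c - 1)*(c + 2)*(c - 3)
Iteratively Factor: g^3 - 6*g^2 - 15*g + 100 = (g - 5)*(g^2 - g - 20) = (g - 5)^2*(g + 4)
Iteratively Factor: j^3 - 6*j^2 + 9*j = (j)*(j^2 - 6*j + 9) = j*(j - 3)*(j - 3)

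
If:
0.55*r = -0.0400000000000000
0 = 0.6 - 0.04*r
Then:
No Solution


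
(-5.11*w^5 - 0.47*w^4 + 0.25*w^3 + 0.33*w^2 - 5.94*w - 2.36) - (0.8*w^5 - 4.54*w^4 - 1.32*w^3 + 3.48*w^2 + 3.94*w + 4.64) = -5.91*w^5 + 4.07*w^4 + 1.57*w^3 - 3.15*w^2 - 9.88*w - 7.0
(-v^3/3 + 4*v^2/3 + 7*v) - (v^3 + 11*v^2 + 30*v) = -4*v^3/3 - 29*v^2/3 - 23*v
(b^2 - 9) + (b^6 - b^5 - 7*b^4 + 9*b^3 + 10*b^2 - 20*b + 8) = b^6 - b^5 - 7*b^4 + 9*b^3 + 11*b^2 - 20*b - 1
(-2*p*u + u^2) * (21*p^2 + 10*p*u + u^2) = -42*p^3*u + p^2*u^2 + 8*p*u^3 + u^4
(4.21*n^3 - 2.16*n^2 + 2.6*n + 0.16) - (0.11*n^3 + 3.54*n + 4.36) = 4.1*n^3 - 2.16*n^2 - 0.94*n - 4.2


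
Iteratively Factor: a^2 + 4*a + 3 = (a + 3)*(a + 1)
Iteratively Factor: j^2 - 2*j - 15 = (j + 3)*(j - 5)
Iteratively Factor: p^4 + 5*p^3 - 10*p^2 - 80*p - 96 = (p + 3)*(p^3 + 2*p^2 - 16*p - 32) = (p + 2)*(p + 3)*(p^2 - 16) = (p - 4)*(p + 2)*(p + 3)*(p + 4)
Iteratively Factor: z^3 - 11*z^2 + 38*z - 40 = (z - 4)*(z^2 - 7*z + 10) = (z - 5)*(z - 4)*(z - 2)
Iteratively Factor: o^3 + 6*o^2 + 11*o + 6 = (o + 1)*(o^2 + 5*o + 6) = (o + 1)*(o + 3)*(o + 2)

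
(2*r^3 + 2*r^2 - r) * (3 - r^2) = -2*r^5 - 2*r^4 + 7*r^3 + 6*r^2 - 3*r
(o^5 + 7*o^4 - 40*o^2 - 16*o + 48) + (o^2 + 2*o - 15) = o^5 + 7*o^4 - 39*o^2 - 14*o + 33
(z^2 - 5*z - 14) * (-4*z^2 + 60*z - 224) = -4*z^4 + 80*z^3 - 468*z^2 + 280*z + 3136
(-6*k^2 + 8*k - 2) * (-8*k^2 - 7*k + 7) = 48*k^4 - 22*k^3 - 82*k^2 + 70*k - 14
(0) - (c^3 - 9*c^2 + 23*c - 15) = -c^3 + 9*c^2 - 23*c + 15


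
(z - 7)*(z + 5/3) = z^2 - 16*z/3 - 35/3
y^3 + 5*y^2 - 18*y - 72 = (y - 4)*(y + 3)*(y + 6)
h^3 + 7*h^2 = h^2*(h + 7)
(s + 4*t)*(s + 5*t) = s^2 + 9*s*t + 20*t^2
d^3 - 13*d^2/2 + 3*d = d*(d - 6)*(d - 1/2)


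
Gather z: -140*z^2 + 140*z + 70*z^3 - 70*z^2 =70*z^3 - 210*z^2 + 140*z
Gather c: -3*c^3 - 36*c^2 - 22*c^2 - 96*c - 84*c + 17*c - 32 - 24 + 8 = -3*c^3 - 58*c^2 - 163*c - 48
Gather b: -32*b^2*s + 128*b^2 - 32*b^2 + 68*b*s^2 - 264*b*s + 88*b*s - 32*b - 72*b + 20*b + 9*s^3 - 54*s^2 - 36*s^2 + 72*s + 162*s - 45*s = b^2*(96 - 32*s) + b*(68*s^2 - 176*s - 84) + 9*s^3 - 90*s^2 + 189*s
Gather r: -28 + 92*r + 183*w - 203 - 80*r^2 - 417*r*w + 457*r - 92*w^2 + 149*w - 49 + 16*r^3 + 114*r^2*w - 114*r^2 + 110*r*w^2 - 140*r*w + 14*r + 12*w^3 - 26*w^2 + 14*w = 16*r^3 + r^2*(114*w - 194) + r*(110*w^2 - 557*w + 563) + 12*w^3 - 118*w^2 + 346*w - 280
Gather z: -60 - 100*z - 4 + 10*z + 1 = -90*z - 63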